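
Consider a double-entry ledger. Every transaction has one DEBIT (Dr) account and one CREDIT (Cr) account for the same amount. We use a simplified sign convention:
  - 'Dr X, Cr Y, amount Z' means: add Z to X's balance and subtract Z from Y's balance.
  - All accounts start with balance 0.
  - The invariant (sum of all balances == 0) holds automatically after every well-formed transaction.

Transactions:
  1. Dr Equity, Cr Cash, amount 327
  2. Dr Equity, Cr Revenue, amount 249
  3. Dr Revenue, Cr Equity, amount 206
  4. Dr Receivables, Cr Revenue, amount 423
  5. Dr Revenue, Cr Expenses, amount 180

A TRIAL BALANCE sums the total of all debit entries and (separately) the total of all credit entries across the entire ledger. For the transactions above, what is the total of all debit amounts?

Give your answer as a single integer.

Answer: 1385

Derivation:
Txn 1: debit+=327
Txn 2: debit+=249
Txn 3: debit+=206
Txn 4: debit+=423
Txn 5: debit+=180
Total debits = 1385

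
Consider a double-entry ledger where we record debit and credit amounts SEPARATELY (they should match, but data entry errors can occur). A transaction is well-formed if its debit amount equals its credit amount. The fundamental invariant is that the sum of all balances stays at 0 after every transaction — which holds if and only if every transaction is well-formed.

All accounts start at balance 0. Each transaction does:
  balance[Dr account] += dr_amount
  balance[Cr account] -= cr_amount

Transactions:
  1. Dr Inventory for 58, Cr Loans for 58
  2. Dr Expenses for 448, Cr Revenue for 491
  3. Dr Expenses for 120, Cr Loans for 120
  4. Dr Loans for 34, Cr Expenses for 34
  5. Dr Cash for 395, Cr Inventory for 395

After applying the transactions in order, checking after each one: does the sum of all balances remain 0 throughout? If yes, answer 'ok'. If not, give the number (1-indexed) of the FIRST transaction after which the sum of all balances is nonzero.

Answer: 2

Derivation:
After txn 1: dr=58 cr=58 sum_balances=0
After txn 2: dr=448 cr=491 sum_balances=-43
After txn 3: dr=120 cr=120 sum_balances=-43
After txn 4: dr=34 cr=34 sum_balances=-43
After txn 5: dr=395 cr=395 sum_balances=-43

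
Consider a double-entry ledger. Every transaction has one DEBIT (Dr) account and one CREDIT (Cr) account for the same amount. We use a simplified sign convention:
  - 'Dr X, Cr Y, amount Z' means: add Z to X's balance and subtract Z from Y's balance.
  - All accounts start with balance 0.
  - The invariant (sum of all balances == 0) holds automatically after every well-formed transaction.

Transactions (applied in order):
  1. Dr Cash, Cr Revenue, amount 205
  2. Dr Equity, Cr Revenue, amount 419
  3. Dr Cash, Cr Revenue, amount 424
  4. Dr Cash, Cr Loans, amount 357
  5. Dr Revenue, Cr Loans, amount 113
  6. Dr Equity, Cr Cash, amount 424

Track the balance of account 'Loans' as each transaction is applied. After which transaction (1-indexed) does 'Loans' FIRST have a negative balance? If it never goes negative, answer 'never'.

After txn 1: Loans=0
After txn 2: Loans=0
After txn 3: Loans=0
After txn 4: Loans=-357

Answer: 4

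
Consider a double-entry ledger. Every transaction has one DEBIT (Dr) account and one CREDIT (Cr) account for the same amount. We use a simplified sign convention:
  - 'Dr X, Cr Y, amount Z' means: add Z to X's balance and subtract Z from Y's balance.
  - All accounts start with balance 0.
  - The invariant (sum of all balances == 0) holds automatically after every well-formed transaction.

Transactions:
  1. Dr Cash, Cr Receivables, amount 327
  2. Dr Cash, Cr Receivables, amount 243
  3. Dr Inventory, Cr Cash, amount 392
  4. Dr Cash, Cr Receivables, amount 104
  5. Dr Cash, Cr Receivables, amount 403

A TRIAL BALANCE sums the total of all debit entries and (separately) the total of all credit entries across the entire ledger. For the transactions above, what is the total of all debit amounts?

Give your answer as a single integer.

Answer: 1469

Derivation:
Txn 1: debit+=327
Txn 2: debit+=243
Txn 3: debit+=392
Txn 4: debit+=104
Txn 5: debit+=403
Total debits = 1469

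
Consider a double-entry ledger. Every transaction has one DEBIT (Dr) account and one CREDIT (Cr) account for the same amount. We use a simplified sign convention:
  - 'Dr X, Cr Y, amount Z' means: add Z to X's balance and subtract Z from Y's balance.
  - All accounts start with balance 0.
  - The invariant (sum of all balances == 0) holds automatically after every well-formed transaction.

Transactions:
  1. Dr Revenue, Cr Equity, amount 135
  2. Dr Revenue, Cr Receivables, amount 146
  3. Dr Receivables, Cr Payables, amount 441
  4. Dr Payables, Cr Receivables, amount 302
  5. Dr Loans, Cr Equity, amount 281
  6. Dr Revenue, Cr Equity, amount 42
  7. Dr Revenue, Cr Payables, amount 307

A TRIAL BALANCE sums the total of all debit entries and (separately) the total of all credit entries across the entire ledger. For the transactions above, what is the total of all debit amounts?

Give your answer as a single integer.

Answer: 1654

Derivation:
Txn 1: debit+=135
Txn 2: debit+=146
Txn 3: debit+=441
Txn 4: debit+=302
Txn 5: debit+=281
Txn 6: debit+=42
Txn 7: debit+=307
Total debits = 1654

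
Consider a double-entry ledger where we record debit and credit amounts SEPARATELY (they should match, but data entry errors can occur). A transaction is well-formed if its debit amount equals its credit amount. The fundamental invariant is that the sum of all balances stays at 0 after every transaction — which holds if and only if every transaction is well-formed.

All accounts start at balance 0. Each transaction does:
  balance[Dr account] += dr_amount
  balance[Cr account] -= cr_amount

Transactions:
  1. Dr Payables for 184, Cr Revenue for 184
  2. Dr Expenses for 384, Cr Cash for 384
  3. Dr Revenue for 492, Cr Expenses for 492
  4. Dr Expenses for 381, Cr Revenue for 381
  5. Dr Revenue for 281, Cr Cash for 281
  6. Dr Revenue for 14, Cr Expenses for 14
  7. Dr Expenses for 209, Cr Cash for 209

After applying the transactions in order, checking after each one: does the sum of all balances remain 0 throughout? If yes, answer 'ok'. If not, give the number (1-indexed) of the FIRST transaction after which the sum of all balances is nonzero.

Answer: ok

Derivation:
After txn 1: dr=184 cr=184 sum_balances=0
After txn 2: dr=384 cr=384 sum_balances=0
After txn 3: dr=492 cr=492 sum_balances=0
After txn 4: dr=381 cr=381 sum_balances=0
After txn 5: dr=281 cr=281 sum_balances=0
After txn 6: dr=14 cr=14 sum_balances=0
After txn 7: dr=209 cr=209 sum_balances=0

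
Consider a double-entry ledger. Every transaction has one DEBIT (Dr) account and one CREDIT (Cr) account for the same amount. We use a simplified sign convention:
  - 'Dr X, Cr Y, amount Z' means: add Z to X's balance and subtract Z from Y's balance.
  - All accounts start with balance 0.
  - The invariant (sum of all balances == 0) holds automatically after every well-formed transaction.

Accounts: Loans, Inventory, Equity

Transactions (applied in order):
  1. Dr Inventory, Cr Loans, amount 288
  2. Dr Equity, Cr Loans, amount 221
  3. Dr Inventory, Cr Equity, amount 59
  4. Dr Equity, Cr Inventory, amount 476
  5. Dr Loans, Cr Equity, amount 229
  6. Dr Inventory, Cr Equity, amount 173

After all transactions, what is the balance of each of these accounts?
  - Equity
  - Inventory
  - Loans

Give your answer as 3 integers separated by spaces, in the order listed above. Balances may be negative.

Answer: 236 44 -280

Derivation:
After txn 1 (Dr Inventory, Cr Loans, amount 288): Inventory=288 Loans=-288
After txn 2 (Dr Equity, Cr Loans, amount 221): Equity=221 Inventory=288 Loans=-509
After txn 3 (Dr Inventory, Cr Equity, amount 59): Equity=162 Inventory=347 Loans=-509
After txn 4 (Dr Equity, Cr Inventory, amount 476): Equity=638 Inventory=-129 Loans=-509
After txn 5 (Dr Loans, Cr Equity, amount 229): Equity=409 Inventory=-129 Loans=-280
After txn 6 (Dr Inventory, Cr Equity, amount 173): Equity=236 Inventory=44 Loans=-280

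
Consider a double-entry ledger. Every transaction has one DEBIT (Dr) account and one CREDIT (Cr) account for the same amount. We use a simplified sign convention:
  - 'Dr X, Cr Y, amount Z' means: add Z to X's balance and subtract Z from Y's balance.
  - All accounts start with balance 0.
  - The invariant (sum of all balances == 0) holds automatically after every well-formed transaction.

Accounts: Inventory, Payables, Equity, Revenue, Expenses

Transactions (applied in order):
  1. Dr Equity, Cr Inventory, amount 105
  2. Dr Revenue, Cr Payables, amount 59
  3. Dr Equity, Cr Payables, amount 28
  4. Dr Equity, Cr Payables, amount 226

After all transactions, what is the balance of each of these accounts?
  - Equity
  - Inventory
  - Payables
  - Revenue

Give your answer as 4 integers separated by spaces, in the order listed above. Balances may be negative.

After txn 1 (Dr Equity, Cr Inventory, amount 105): Equity=105 Inventory=-105
After txn 2 (Dr Revenue, Cr Payables, amount 59): Equity=105 Inventory=-105 Payables=-59 Revenue=59
After txn 3 (Dr Equity, Cr Payables, amount 28): Equity=133 Inventory=-105 Payables=-87 Revenue=59
After txn 4 (Dr Equity, Cr Payables, amount 226): Equity=359 Inventory=-105 Payables=-313 Revenue=59

Answer: 359 -105 -313 59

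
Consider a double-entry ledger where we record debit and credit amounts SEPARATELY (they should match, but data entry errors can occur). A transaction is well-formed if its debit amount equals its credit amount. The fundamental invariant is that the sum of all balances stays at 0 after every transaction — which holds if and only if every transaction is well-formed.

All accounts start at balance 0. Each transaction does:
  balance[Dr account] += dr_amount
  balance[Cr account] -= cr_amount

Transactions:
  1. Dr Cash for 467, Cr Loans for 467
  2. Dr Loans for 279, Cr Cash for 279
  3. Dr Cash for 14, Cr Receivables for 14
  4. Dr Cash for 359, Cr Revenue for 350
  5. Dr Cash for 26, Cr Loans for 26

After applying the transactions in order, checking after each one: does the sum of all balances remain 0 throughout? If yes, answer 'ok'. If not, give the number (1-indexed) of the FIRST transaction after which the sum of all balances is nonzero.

After txn 1: dr=467 cr=467 sum_balances=0
After txn 2: dr=279 cr=279 sum_balances=0
After txn 3: dr=14 cr=14 sum_balances=0
After txn 4: dr=359 cr=350 sum_balances=9
After txn 5: dr=26 cr=26 sum_balances=9

Answer: 4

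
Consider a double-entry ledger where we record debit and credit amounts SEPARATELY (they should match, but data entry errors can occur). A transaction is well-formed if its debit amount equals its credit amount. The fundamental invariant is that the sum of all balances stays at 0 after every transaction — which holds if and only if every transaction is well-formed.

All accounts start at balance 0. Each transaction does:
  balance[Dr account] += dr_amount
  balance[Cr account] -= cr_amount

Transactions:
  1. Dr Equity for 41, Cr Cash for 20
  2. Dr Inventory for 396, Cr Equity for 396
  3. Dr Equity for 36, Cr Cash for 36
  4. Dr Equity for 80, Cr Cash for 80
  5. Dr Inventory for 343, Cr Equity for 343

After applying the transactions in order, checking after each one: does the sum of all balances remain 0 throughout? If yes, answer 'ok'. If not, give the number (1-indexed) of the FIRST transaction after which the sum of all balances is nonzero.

After txn 1: dr=41 cr=20 sum_balances=21
After txn 2: dr=396 cr=396 sum_balances=21
After txn 3: dr=36 cr=36 sum_balances=21
After txn 4: dr=80 cr=80 sum_balances=21
After txn 5: dr=343 cr=343 sum_balances=21

Answer: 1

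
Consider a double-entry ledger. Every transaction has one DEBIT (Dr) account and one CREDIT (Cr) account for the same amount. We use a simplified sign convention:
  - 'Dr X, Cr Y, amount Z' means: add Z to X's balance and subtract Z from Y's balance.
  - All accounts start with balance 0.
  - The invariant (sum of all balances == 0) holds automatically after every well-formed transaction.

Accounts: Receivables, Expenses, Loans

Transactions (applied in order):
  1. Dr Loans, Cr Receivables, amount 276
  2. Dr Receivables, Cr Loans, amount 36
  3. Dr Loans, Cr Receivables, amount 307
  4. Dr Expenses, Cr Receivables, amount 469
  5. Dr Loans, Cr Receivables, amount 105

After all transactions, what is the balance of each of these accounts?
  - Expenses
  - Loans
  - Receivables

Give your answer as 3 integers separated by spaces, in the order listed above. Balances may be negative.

Answer: 469 652 -1121

Derivation:
After txn 1 (Dr Loans, Cr Receivables, amount 276): Loans=276 Receivables=-276
After txn 2 (Dr Receivables, Cr Loans, amount 36): Loans=240 Receivables=-240
After txn 3 (Dr Loans, Cr Receivables, amount 307): Loans=547 Receivables=-547
After txn 4 (Dr Expenses, Cr Receivables, amount 469): Expenses=469 Loans=547 Receivables=-1016
After txn 5 (Dr Loans, Cr Receivables, amount 105): Expenses=469 Loans=652 Receivables=-1121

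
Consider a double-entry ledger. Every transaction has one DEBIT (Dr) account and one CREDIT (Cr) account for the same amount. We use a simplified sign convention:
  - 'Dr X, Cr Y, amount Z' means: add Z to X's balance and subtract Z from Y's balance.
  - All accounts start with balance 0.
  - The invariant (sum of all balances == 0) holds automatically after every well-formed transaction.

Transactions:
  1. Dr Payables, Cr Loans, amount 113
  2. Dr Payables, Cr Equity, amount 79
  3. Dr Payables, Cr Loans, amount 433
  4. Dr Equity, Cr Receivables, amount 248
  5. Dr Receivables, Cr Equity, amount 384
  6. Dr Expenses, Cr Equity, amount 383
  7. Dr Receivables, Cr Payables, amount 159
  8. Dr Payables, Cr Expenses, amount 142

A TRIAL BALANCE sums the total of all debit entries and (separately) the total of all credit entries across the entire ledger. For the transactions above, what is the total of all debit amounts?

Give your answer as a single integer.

Txn 1: debit+=113
Txn 2: debit+=79
Txn 3: debit+=433
Txn 4: debit+=248
Txn 5: debit+=384
Txn 6: debit+=383
Txn 7: debit+=159
Txn 8: debit+=142
Total debits = 1941

Answer: 1941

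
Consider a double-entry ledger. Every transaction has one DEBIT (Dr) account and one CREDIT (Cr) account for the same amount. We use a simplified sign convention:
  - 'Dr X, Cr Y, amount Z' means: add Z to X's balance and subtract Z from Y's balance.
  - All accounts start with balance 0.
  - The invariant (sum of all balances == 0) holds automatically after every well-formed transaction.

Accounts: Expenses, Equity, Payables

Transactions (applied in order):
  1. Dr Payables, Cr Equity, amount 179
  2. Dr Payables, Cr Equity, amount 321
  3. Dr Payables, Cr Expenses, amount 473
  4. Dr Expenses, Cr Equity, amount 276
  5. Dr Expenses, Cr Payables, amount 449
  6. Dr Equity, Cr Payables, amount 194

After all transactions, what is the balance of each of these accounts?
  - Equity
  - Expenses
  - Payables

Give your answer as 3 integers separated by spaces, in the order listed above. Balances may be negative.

After txn 1 (Dr Payables, Cr Equity, amount 179): Equity=-179 Payables=179
After txn 2 (Dr Payables, Cr Equity, amount 321): Equity=-500 Payables=500
After txn 3 (Dr Payables, Cr Expenses, amount 473): Equity=-500 Expenses=-473 Payables=973
After txn 4 (Dr Expenses, Cr Equity, amount 276): Equity=-776 Expenses=-197 Payables=973
After txn 5 (Dr Expenses, Cr Payables, amount 449): Equity=-776 Expenses=252 Payables=524
After txn 6 (Dr Equity, Cr Payables, amount 194): Equity=-582 Expenses=252 Payables=330

Answer: -582 252 330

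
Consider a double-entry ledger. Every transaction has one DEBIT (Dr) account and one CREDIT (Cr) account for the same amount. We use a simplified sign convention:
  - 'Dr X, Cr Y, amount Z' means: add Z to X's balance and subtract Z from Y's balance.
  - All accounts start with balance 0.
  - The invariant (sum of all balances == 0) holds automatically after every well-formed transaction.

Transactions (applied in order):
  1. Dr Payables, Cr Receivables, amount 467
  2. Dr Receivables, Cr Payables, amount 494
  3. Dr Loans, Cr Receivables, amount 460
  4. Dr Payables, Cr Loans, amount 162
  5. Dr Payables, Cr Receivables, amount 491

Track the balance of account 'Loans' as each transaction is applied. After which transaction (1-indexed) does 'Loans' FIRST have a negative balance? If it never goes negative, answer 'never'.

Answer: never

Derivation:
After txn 1: Loans=0
After txn 2: Loans=0
After txn 3: Loans=460
After txn 4: Loans=298
After txn 5: Loans=298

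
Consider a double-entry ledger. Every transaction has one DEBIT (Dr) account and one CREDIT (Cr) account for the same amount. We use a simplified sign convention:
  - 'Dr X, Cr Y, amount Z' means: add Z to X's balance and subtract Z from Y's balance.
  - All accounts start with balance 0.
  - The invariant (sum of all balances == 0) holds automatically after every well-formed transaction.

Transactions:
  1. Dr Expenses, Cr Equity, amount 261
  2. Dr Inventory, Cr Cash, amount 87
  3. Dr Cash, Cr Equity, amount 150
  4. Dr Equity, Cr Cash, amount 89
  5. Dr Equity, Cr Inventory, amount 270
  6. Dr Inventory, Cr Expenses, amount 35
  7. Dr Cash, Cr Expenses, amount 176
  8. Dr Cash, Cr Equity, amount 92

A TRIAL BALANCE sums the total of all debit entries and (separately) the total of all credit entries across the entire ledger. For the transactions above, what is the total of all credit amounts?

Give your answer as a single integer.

Answer: 1160

Derivation:
Txn 1: credit+=261
Txn 2: credit+=87
Txn 3: credit+=150
Txn 4: credit+=89
Txn 5: credit+=270
Txn 6: credit+=35
Txn 7: credit+=176
Txn 8: credit+=92
Total credits = 1160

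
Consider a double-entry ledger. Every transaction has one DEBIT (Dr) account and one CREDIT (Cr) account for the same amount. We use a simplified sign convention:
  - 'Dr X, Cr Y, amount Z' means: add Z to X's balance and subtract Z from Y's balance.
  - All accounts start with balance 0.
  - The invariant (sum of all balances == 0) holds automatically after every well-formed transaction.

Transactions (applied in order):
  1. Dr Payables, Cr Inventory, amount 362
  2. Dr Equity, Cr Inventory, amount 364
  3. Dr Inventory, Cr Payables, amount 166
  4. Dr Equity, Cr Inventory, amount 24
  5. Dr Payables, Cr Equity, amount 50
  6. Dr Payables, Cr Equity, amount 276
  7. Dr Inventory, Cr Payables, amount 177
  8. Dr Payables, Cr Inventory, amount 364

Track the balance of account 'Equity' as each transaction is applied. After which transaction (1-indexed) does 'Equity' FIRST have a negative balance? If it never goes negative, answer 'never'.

After txn 1: Equity=0
After txn 2: Equity=364
After txn 3: Equity=364
After txn 4: Equity=388
After txn 5: Equity=338
After txn 6: Equity=62
After txn 7: Equity=62
After txn 8: Equity=62

Answer: never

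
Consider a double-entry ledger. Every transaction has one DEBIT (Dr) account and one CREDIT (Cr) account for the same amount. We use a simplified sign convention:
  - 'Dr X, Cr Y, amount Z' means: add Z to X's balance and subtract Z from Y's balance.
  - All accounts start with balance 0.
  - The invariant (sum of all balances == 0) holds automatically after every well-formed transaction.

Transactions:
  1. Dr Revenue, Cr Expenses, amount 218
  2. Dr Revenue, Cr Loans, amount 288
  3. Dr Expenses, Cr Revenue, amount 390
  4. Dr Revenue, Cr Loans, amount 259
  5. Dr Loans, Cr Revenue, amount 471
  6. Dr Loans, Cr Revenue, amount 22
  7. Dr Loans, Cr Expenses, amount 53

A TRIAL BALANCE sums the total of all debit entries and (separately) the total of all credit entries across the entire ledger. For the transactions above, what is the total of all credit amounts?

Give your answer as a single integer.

Txn 1: credit+=218
Txn 2: credit+=288
Txn 3: credit+=390
Txn 4: credit+=259
Txn 5: credit+=471
Txn 6: credit+=22
Txn 7: credit+=53
Total credits = 1701

Answer: 1701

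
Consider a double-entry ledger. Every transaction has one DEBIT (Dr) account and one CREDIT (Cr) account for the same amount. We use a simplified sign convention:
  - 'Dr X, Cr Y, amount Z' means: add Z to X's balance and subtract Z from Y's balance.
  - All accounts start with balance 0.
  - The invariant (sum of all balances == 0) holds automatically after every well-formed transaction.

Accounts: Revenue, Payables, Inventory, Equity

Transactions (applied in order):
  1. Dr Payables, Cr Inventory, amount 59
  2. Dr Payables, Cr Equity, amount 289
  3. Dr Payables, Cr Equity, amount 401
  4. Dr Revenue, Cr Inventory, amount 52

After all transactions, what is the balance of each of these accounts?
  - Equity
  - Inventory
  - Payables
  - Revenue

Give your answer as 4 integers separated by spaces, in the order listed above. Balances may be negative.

After txn 1 (Dr Payables, Cr Inventory, amount 59): Inventory=-59 Payables=59
After txn 2 (Dr Payables, Cr Equity, amount 289): Equity=-289 Inventory=-59 Payables=348
After txn 3 (Dr Payables, Cr Equity, amount 401): Equity=-690 Inventory=-59 Payables=749
After txn 4 (Dr Revenue, Cr Inventory, amount 52): Equity=-690 Inventory=-111 Payables=749 Revenue=52

Answer: -690 -111 749 52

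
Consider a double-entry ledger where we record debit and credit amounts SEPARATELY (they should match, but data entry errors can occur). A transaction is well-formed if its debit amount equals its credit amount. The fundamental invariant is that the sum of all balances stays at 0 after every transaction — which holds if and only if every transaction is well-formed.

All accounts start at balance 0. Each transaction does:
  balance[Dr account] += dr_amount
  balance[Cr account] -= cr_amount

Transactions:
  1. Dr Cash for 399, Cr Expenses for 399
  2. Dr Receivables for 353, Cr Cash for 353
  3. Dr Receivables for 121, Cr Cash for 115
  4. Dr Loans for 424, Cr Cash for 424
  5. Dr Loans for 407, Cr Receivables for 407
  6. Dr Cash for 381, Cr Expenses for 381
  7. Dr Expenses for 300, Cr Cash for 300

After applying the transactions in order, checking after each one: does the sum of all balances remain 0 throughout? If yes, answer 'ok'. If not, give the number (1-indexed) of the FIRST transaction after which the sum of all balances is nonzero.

Answer: 3

Derivation:
After txn 1: dr=399 cr=399 sum_balances=0
After txn 2: dr=353 cr=353 sum_balances=0
After txn 3: dr=121 cr=115 sum_balances=6
After txn 4: dr=424 cr=424 sum_balances=6
After txn 5: dr=407 cr=407 sum_balances=6
After txn 6: dr=381 cr=381 sum_balances=6
After txn 7: dr=300 cr=300 sum_balances=6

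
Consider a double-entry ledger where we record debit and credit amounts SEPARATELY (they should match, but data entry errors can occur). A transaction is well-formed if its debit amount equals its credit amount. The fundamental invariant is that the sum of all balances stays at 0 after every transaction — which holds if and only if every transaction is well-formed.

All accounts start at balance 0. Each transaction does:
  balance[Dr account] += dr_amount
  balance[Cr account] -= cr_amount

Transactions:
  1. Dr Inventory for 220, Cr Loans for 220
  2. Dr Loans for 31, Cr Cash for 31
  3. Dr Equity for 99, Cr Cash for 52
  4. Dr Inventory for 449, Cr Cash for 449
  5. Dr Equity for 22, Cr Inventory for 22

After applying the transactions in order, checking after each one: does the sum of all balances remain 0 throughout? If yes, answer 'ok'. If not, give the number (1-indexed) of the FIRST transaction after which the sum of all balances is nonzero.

Answer: 3

Derivation:
After txn 1: dr=220 cr=220 sum_balances=0
After txn 2: dr=31 cr=31 sum_balances=0
After txn 3: dr=99 cr=52 sum_balances=47
After txn 4: dr=449 cr=449 sum_balances=47
After txn 5: dr=22 cr=22 sum_balances=47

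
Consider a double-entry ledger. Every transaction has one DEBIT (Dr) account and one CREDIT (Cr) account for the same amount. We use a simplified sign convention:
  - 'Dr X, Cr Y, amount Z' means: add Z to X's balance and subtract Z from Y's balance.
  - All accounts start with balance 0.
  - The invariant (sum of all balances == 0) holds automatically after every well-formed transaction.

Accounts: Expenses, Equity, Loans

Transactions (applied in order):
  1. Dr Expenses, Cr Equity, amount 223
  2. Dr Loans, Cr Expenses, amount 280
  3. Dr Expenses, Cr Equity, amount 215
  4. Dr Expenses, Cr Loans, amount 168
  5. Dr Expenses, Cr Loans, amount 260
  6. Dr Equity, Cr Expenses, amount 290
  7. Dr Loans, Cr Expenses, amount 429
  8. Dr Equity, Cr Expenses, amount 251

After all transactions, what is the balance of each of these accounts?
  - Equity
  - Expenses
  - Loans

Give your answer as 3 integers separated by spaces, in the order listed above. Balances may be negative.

Answer: 103 -384 281

Derivation:
After txn 1 (Dr Expenses, Cr Equity, amount 223): Equity=-223 Expenses=223
After txn 2 (Dr Loans, Cr Expenses, amount 280): Equity=-223 Expenses=-57 Loans=280
After txn 3 (Dr Expenses, Cr Equity, amount 215): Equity=-438 Expenses=158 Loans=280
After txn 4 (Dr Expenses, Cr Loans, amount 168): Equity=-438 Expenses=326 Loans=112
After txn 5 (Dr Expenses, Cr Loans, amount 260): Equity=-438 Expenses=586 Loans=-148
After txn 6 (Dr Equity, Cr Expenses, amount 290): Equity=-148 Expenses=296 Loans=-148
After txn 7 (Dr Loans, Cr Expenses, amount 429): Equity=-148 Expenses=-133 Loans=281
After txn 8 (Dr Equity, Cr Expenses, amount 251): Equity=103 Expenses=-384 Loans=281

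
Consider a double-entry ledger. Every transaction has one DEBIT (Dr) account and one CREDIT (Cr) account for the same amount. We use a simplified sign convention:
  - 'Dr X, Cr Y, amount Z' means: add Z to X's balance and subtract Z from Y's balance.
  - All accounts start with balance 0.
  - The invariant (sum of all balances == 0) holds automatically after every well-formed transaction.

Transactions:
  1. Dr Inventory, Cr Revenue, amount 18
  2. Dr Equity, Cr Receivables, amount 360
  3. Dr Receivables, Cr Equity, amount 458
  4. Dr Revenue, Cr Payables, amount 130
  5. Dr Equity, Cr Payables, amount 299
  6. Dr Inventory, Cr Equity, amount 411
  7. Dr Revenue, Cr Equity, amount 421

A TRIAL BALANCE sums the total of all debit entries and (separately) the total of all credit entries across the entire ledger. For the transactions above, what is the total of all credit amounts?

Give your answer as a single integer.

Answer: 2097

Derivation:
Txn 1: credit+=18
Txn 2: credit+=360
Txn 3: credit+=458
Txn 4: credit+=130
Txn 5: credit+=299
Txn 6: credit+=411
Txn 7: credit+=421
Total credits = 2097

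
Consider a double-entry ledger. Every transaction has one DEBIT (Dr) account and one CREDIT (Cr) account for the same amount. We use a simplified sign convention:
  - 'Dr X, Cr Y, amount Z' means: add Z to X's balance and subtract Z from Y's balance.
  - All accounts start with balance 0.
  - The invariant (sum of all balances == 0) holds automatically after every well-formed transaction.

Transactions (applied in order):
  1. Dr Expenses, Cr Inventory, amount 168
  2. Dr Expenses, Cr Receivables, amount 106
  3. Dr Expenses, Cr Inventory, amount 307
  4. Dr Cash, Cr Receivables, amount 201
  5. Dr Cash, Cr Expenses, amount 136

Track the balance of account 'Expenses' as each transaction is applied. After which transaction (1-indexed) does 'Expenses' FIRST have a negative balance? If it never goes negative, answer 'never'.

Answer: never

Derivation:
After txn 1: Expenses=168
After txn 2: Expenses=274
After txn 3: Expenses=581
After txn 4: Expenses=581
After txn 5: Expenses=445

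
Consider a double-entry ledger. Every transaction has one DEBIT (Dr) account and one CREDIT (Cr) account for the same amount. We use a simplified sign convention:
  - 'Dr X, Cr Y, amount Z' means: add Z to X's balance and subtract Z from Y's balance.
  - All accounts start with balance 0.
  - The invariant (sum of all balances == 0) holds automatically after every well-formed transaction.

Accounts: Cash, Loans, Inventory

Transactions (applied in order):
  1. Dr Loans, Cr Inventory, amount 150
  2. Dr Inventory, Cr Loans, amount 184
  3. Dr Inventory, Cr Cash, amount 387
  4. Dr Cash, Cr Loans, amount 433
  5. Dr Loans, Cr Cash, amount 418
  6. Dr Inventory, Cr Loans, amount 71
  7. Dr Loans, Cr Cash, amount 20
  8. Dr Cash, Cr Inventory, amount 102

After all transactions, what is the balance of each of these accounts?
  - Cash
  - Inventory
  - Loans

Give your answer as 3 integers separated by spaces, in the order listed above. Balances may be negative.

Answer: -290 390 -100

Derivation:
After txn 1 (Dr Loans, Cr Inventory, amount 150): Inventory=-150 Loans=150
After txn 2 (Dr Inventory, Cr Loans, amount 184): Inventory=34 Loans=-34
After txn 3 (Dr Inventory, Cr Cash, amount 387): Cash=-387 Inventory=421 Loans=-34
After txn 4 (Dr Cash, Cr Loans, amount 433): Cash=46 Inventory=421 Loans=-467
After txn 5 (Dr Loans, Cr Cash, amount 418): Cash=-372 Inventory=421 Loans=-49
After txn 6 (Dr Inventory, Cr Loans, amount 71): Cash=-372 Inventory=492 Loans=-120
After txn 7 (Dr Loans, Cr Cash, amount 20): Cash=-392 Inventory=492 Loans=-100
After txn 8 (Dr Cash, Cr Inventory, amount 102): Cash=-290 Inventory=390 Loans=-100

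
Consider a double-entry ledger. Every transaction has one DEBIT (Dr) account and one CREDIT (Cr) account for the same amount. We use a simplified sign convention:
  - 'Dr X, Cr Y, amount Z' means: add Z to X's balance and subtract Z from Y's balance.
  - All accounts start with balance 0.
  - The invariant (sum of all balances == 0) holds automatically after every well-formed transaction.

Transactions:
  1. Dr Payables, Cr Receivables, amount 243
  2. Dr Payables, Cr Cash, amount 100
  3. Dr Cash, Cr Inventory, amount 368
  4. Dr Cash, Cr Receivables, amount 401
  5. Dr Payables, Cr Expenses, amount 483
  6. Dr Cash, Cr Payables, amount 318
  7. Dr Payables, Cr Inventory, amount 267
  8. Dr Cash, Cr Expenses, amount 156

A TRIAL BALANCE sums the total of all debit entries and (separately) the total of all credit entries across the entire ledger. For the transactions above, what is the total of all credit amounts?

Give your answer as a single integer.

Txn 1: credit+=243
Txn 2: credit+=100
Txn 3: credit+=368
Txn 4: credit+=401
Txn 5: credit+=483
Txn 6: credit+=318
Txn 7: credit+=267
Txn 8: credit+=156
Total credits = 2336

Answer: 2336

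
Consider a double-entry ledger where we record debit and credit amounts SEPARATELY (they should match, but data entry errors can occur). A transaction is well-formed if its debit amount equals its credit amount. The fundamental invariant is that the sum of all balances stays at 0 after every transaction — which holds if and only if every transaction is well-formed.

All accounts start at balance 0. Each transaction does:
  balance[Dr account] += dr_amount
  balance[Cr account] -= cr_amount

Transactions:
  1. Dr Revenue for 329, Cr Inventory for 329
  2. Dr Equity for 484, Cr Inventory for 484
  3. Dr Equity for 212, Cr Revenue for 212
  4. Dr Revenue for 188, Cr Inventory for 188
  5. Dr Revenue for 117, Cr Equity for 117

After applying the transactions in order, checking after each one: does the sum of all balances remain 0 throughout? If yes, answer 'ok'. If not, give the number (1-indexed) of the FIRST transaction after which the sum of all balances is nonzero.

Answer: ok

Derivation:
After txn 1: dr=329 cr=329 sum_balances=0
After txn 2: dr=484 cr=484 sum_balances=0
After txn 3: dr=212 cr=212 sum_balances=0
After txn 4: dr=188 cr=188 sum_balances=0
After txn 5: dr=117 cr=117 sum_balances=0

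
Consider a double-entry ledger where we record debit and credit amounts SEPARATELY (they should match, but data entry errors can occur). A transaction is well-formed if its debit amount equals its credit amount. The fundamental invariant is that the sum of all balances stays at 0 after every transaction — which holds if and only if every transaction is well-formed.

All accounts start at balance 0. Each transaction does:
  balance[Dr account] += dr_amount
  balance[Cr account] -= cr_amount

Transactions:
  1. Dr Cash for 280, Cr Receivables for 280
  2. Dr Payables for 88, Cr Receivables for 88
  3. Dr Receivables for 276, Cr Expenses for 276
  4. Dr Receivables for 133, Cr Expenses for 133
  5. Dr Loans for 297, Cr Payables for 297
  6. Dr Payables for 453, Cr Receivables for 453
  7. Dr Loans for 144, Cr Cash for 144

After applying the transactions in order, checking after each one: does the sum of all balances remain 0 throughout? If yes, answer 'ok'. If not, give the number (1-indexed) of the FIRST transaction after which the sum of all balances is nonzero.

Answer: ok

Derivation:
After txn 1: dr=280 cr=280 sum_balances=0
After txn 2: dr=88 cr=88 sum_balances=0
After txn 3: dr=276 cr=276 sum_balances=0
After txn 4: dr=133 cr=133 sum_balances=0
After txn 5: dr=297 cr=297 sum_balances=0
After txn 6: dr=453 cr=453 sum_balances=0
After txn 7: dr=144 cr=144 sum_balances=0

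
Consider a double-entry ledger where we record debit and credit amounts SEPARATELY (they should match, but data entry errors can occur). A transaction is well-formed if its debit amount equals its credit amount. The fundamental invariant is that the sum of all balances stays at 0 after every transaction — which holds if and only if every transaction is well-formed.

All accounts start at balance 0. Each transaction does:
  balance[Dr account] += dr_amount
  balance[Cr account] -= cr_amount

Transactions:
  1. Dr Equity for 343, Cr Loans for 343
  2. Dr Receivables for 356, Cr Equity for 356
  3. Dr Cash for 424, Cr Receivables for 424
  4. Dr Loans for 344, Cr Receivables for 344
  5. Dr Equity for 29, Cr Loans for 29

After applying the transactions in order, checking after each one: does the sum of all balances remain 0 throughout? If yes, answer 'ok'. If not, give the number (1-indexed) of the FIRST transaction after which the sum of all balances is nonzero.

After txn 1: dr=343 cr=343 sum_balances=0
After txn 2: dr=356 cr=356 sum_balances=0
After txn 3: dr=424 cr=424 sum_balances=0
After txn 4: dr=344 cr=344 sum_balances=0
After txn 5: dr=29 cr=29 sum_balances=0

Answer: ok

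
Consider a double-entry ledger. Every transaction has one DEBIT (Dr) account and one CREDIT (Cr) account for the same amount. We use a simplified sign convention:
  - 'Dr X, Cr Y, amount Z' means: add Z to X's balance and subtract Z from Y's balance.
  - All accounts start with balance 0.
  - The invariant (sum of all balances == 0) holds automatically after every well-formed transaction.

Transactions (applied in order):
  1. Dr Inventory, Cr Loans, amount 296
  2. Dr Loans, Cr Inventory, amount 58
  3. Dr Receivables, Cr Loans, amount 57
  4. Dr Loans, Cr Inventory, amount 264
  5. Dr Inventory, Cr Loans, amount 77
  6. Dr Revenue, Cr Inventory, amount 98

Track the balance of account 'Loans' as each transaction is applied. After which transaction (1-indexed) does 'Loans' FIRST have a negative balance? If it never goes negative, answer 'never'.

Answer: 1

Derivation:
After txn 1: Loans=-296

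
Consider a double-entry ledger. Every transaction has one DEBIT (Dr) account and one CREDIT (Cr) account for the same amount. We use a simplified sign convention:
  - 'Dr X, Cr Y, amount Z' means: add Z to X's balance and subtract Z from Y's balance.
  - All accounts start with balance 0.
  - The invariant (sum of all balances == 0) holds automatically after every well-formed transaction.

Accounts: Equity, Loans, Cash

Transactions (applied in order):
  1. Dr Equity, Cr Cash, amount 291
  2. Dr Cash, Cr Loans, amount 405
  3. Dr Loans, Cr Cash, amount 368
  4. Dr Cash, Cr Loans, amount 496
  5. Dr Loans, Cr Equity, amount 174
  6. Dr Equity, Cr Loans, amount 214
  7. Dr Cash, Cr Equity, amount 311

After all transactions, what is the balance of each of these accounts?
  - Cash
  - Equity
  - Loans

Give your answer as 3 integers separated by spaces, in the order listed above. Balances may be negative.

Answer: 553 20 -573

Derivation:
After txn 1 (Dr Equity, Cr Cash, amount 291): Cash=-291 Equity=291
After txn 2 (Dr Cash, Cr Loans, amount 405): Cash=114 Equity=291 Loans=-405
After txn 3 (Dr Loans, Cr Cash, amount 368): Cash=-254 Equity=291 Loans=-37
After txn 4 (Dr Cash, Cr Loans, amount 496): Cash=242 Equity=291 Loans=-533
After txn 5 (Dr Loans, Cr Equity, amount 174): Cash=242 Equity=117 Loans=-359
After txn 6 (Dr Equity, Cr Loans, amount 214): Cash=242 Equity=331 Loans=-573
After txn 7 (Dr Cash, Cr Equity, amount 311): Cash=553 Equity=20 Loans=-573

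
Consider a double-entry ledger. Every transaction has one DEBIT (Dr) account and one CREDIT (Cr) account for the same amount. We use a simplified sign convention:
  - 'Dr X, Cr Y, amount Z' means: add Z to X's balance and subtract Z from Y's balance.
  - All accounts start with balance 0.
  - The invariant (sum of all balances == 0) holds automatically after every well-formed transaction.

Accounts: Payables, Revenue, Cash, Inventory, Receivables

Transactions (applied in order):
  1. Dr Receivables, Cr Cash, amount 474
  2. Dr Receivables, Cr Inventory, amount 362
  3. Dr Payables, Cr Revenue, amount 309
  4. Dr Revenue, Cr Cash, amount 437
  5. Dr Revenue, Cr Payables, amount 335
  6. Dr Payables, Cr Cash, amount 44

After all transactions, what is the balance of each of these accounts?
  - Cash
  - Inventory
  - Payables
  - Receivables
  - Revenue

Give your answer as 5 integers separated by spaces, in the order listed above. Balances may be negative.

Answer: -955 -362 18 836 463

Derivation:
After txn 1 (Dr Receivables, Cr Cash, amount 474): Cash=-474 Receivables=474
After txn 2 (Dr Receivables, Cr Inventory, amount 362): Cash=-474 Inventory=-362 Receivables=836
After txn 3 (Dr Payables, Cr Revenue, amount 309): Cash=-474 Inventory=-362 Payables=309 Receivables=836 Revenue=-309
After txn 4 (Dr Revenue, Cr Cash, amount 437): Cash=-911 Inventory=-362 Payables=309 Receivables=836 Revenue=128
After txn 5 (Dr Revenue, Cr Payables, amount 335): Cash=-911 Inventory=-362 Payables=-26 Receivables=836 Revenue=463
After txn 6 (Dr Payables, Cr Cash, amount 44): Cash=-955 Inventory=-362 Payables=18 Receivables=836 Revenue=463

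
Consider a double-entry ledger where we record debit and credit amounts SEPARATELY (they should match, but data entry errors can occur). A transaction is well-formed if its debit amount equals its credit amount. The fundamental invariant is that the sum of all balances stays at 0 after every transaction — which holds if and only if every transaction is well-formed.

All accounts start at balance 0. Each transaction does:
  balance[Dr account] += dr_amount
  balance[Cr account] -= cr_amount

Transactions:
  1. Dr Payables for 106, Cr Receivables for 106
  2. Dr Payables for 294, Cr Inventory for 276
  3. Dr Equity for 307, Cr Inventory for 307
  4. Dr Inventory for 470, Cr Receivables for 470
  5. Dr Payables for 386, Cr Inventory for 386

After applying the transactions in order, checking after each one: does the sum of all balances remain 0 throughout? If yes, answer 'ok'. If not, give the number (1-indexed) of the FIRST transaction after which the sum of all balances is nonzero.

Answer: 2

Derivation:
After txn 1: dr=106 cr=106 sum_balances=0
After txn 2: dr=294 cr=276 sum_balances=18
After txn 3: dr=307 cr=307 sum_balances=18
After txn 4: dr=470 cr=470 sum_balances=18
After txn 5: dr=386 cr=386 sum_balances=18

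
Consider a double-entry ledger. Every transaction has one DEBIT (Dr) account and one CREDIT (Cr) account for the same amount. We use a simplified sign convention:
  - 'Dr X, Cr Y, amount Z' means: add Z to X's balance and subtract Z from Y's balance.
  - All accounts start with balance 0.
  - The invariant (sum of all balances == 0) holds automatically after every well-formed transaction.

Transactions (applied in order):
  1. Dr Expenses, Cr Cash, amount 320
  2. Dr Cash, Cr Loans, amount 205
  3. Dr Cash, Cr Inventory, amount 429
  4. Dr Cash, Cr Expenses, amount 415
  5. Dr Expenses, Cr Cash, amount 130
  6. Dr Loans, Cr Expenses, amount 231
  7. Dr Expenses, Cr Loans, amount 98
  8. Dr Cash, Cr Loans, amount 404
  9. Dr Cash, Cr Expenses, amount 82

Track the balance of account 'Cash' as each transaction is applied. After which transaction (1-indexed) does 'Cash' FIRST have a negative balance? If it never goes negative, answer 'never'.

After txn 1: Cash=-320

Answer: 1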